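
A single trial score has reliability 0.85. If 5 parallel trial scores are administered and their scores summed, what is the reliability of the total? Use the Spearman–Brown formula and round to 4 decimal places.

ρ_k = kρ / (1 + (k−1)ρ) = 5·0.85 / (1 + 4·0.85) = 4.250 / 4.400 = 0.9659.

0.9659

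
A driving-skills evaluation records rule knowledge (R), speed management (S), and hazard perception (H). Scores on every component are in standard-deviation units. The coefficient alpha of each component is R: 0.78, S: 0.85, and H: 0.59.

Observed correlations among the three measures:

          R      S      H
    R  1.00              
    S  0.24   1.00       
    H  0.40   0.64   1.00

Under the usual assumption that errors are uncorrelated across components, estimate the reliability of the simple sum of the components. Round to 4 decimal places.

Var(R+S+H) = 3 + 2·[0.24 + 0.40 + 0.64] = 3 + 2.56 = 5.56.
Because errors are independent across components, Cov(Tᵢ,Tⱼ) = Cov(Xᵢ,Xⱼ); the off-diagonal part of the true-score variance is the same as above.
True-score variance = [0.78 + 0.85 + 0.59] + 2.56 = 2.22 + 2.56 = 4.78.
Reliability = 4.78 / 5.56 = 0.8597.

0.8597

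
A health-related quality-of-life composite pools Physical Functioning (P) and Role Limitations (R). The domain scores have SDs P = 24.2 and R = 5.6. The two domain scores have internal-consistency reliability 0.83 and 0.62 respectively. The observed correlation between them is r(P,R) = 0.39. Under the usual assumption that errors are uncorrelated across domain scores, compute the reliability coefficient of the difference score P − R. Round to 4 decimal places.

Var(P−R) = 24.2² + 5.6² − 2·24.2·5.6·0.39 = 617 − 105.706 = 511.294.
With uncorrelated errors the cross-covariances are all true-score covariance, so they carry over unchanged; only the diagonal terms shrink to ρᵢσᵢ².
True-score variance = [24.2²·0.83 + 5.6²·0.62] − 105.706 = 505.524 − 105.706 = 399.819.
Reliability = 399.819 / 511.294 = 0.7820.

0.7820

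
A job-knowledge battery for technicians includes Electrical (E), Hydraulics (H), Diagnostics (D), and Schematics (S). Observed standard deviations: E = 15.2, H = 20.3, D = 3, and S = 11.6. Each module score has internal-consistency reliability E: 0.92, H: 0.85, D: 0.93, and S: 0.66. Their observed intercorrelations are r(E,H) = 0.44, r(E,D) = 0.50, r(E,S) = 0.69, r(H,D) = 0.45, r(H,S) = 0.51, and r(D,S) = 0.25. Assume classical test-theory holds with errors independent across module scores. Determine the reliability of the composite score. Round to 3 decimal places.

0.924

Var(E+H+D+S) = 15.2² + 20.3² + 3² + 11.6² + 2·[15.2·20.3·0.44 + 15.2·3·0.50 + 15.2·11.6·0.69 + 20.3·3·0.45 + 20.3·11.6·0.51 + 3·11.6·0.25] = 786.69 + 872.854 = 1659.54.
Under uncorrelated errors the observed covariances equal the true-score covariances, so only the own-variance terms attenuate.
True-score variance = [15.2²·0.92 + 20.3²·0.85 + 3²·0.93 + 11.6²·0.66] + 872.854 = 660.013 + 872.854 = 1532.87.
Reliability = 1532.87 / 1659.54 = 0.924.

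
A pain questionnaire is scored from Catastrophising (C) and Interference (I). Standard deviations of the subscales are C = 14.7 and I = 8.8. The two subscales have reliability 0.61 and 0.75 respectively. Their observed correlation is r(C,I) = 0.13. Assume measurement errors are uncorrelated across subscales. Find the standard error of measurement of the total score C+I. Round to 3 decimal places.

Var(total) = 293.53 + 33.6336 = 327.164.
True-score variance = 189.895 + 33.6336 = 223.529, so reliability = 0.6832.
Error variance = 327.164 − 223.529 = 103.635; SEM = √103.635 = 10.180.

10.180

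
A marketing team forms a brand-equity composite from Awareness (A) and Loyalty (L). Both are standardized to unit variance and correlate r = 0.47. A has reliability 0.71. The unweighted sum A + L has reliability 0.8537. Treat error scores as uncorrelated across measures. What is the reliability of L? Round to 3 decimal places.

Var(A+L) = 2 + 2·0.47 = 2.940.
True-score variance = ρ_A + ρ_L + 2·0.47, so 0.8537 = (0.71 + ρ_L + 0.94) / 2.940.
ρ_L = 0.8537·2.940 − 0.71 − 0.94 = 0.860.

0.860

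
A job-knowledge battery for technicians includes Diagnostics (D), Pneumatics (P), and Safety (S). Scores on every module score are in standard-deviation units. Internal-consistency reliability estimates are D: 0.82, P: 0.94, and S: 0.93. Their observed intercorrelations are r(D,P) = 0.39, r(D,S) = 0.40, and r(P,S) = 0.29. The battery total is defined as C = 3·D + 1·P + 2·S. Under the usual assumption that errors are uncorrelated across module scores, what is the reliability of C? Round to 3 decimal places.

0.912

Var(C) = 3² + 1 + 2² + 2·[3·0.39 + 6·0.40 + 2·0.29] = 14 + 8.3 = 22.3.
Because errors are independent across components, Cov(Tᵢ,Tⱼ) = Cov(Xᵢ,Xⱼ); the off-diagonal part of the true-score variance is the same as above.
True-score variance = [3²·0.82 + 0.94 + 2²·0.93] + 8.3 = 12.04 + 8.3 = 20.34.
Reliability = 20.34 / 22.3 = 0.912.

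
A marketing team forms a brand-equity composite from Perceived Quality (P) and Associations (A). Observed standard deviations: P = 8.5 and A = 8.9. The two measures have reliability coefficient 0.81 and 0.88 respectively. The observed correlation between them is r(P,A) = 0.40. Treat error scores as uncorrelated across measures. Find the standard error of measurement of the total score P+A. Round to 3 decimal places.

4.820

Var(total) = 151.46 + 60.52 = 211.98.
True-score variance = 128.227 + 60.52 = 188.747, so reliability = 0.8904.
Error variance = 211.98 − 188.747 = 23.2327; SEM = √23.2327 = 4.820.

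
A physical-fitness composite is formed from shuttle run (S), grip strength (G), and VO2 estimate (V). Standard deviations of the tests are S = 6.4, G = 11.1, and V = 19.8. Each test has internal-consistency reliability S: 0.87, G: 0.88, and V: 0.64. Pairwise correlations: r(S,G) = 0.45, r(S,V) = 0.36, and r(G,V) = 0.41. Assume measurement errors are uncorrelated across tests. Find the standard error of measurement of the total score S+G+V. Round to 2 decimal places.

Var(total) = 556.21 + 335.394 = 891.604.
True-score variance = 394.966 + 335.394 = 730.36, so reliability = 0.8192.
Error variance = 891.604 − 730.36 = 161.244; SEM = √161.244 = 12.70.

12.70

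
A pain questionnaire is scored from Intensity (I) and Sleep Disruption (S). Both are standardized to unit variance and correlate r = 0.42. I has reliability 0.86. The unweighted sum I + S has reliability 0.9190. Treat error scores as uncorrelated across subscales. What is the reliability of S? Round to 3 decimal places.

0.910

Var(I+S) = 2 + 2·0.42 = 2.840.
True-score variance = ρ_I + ρ_S + 2·0.42, so 0.9190 = (0.86 + ρ_S + 0.84) / 2.840.
ρ_S = 0.9190·2.840 − 0.86 − 0.84 = 0.910.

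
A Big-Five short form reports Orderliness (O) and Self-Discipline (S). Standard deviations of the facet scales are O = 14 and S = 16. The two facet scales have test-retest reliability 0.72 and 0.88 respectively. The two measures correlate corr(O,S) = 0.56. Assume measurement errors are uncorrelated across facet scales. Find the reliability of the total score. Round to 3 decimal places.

0.878

Var(O+S) = 14² + 16² + 2·[14·16·0.56] = 452 + 250.88 = 702.88.
Under uncorrelated errors the observed covariances equal the true-score covariances, so only the own-variance terms attenuate.
True-score variance = [14²·0.72 + 16²·0.88] + 250.88 = 366.4 + 250.88 = 617.28.
Reliability = 617.28 / 702.88 = 0.878.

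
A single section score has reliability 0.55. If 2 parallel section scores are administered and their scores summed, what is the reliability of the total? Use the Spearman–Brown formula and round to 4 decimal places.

ρ_k = kρ / (1 + (k−1)ρ) = 2·0.55 / (1 + 1·0.55) = 1.100 / 1.550 = 0.7097.

0.7097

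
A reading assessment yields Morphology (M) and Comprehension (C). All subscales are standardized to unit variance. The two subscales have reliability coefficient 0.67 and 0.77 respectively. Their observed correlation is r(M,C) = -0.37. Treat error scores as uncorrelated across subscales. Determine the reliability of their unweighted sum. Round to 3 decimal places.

Var(M+C) = 2 + 2·[(-0.37)] = 2 − 0.74 = 1.26.
Because errors are independent across components, Cov(Tᵢ,Tⱼ) = Cov(Xᵢ,Xⱼ); the off-diagonal part of the true-score variance is the same as above.
True-score variance = [0.67 + 0.77] − 0.74 = 1.44 − 0.74 = 0.7.
Reliability = 0.7 / 1.26 = 0.556.

0.556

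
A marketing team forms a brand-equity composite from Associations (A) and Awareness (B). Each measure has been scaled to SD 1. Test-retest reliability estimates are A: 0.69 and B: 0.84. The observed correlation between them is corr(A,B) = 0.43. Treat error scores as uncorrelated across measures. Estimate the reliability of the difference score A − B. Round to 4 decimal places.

0.5877

Var(A−B) = 1 + 1 − 2·0.43 = 2 − 0.86 = 1.14.
Because errors are independent across components, Cov(Tᵢ,Tⱼ) = Cov(Xᵢ,Xⱼ); the off-diagonal part of the true-score variance is the same as above.
True-score variance = [0.69 + 0.84] − 0.86 = 1.53 − 0.86 = 0.67.
Reliability = 0.67 / 1.14 = 0.5877.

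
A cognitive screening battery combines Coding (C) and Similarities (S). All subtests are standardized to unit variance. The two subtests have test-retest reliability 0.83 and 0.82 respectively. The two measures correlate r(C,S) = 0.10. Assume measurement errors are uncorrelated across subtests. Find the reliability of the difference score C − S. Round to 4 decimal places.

Var(C−S) = 1 + 1 − 2·0.10 = 2 − 0.2 = 1.8.
Under uncorrelated errors the observed covariances equal the true-score covariances, so only the own-variance terms attenuate.
True-score variance = [0.83 + 0.82] − 0.2 = 1.65 − 0.2 = 1.45.
Reliability = 1.45 / 1.8 = 0.8056.

0.8056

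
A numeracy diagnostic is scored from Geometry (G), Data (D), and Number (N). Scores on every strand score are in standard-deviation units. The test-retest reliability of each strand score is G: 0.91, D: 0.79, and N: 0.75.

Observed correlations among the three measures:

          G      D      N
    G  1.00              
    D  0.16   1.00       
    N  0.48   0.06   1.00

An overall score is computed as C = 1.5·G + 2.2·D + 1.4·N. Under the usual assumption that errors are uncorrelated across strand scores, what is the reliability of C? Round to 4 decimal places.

0.8632

Var(C) = 1.5² + 2.2² + 1.4² + 2·[3.3·0.16 + 2.1·0.48 + 3.08·0.06] = 9.05 + 3.4416 = 12.4916.
Because errors are independent across components, Cov(Tᵢ,Tⱼ) = Cov(Xᵢ,Xⱼ); the off-diagonal part of the true-score variance is the same as above.
True-score variance = [1.5²·0.91 + 2.2²·0.79 + 1.4²·0.75] + 3.4416 = 7.3411 + 3.4416 = 10.7827.
Reliability = 10.7827 / 12.4916 = 0.8632.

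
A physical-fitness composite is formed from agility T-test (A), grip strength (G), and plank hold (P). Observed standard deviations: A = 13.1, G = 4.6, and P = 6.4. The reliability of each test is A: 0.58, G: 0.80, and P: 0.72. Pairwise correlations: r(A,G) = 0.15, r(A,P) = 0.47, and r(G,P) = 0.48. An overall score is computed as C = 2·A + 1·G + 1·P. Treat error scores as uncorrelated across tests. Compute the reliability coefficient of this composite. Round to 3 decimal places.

Var(C) = 2²·13.1² + 4.6² + 6.4² + 2·[2·13.1·4.6·0.15 + 2·13.1·6.4·0.47 + 4.6·6.4·0.48] = 748.56 + 222.038 = 970.598.
Because errors are independent across components, Cov(Tᵢ,Tⱼ) = Cov(Xᵢ,Xⱼ); the off-diagonal part of the true-score variance is the same as above.
True-score variance = [2²·13.1²·0.58 + 4.6²·0.80 + 6.4²·0.72] + 222.038 = 444.554 + 222.038 = 666.592.
Reliability = 666.592 / 970.598 = 0.687.

0.687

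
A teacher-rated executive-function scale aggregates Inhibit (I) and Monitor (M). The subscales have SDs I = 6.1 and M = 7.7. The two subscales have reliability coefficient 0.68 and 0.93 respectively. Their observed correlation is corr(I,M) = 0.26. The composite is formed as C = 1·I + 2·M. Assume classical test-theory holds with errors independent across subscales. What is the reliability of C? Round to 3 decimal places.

Var(C) = 6.1² + 2²·7.7² + 2·[2·6.1·7.7·0.26] = 274.37 + 48.8488 = 323.219.
Under uncorrelated errors the observed covariances equal the true-score covariances, so only the own-variance terms attenuate.
True-score variance = [6.1²·0.68 + 2²·7.7²·0.93] + 48.8488 = 245.862 + 48.8488 = 294.71.
Reliability = 294.71 / 323.219 = 0.912.

0.912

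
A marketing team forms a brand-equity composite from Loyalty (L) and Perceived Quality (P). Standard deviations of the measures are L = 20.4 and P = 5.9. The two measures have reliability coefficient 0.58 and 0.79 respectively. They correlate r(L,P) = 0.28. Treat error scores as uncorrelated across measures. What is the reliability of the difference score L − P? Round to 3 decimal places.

Var(L−P) = 20.4² + 5.9² − 2·20.4·5.9·0.28 = 450.97 − 67.4016 = 383.568.
Because errors are independent across components, Cov(Tᵢ,Tⱼ) = Cov(Xᵢ,Xⱼ); the off-diagonal part of the true-score variance is the same as above.
True-score variance = [20.4²·0.58 + 5.9²·0.79] − 67.4016 = 268.873 − 67.4016 = 201.471.
Reliability = 201.471 / 383.568 = 0.525.

0.525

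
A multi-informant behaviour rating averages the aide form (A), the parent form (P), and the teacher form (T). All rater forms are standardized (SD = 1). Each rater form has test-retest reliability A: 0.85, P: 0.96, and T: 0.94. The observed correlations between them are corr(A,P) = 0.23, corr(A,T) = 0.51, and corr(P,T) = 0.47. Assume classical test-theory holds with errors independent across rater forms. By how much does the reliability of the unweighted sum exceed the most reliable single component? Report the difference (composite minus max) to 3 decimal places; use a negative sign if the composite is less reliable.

-0.006

Var(sum) = 3 + 2.42 = 5.42; true-score variance = 2.75 + 2.42 = 5.17; composite reliability = 0.9539.
Max component reliability = 0.9600.
Difference = 0.9539 − 0.9600 = -0.006.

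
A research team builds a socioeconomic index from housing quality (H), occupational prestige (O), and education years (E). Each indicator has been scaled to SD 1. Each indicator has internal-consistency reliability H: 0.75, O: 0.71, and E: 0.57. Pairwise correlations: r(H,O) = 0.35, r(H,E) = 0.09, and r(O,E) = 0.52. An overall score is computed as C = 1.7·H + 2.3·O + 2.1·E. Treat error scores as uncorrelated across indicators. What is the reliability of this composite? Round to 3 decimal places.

0.802

Var(C) = 1.7² + 2.3² + 2.1² + 2·[3.91·0.35 + 3.57·0.09 + 4.83·0.52] = 12.59 + 8.4028 = 20.9928.
Under uncorrelated errors the observed covariances equal the true-score covariances, so only the own-variance terms attenuate.
True-score variance = [1.7²·0.75 + 2.3²·0.71 + 2.1²·0.57] + 8.4028 = 8.4371 + 8.4028 = 16.8399.
Reliability = 16.8399 / 20.9928 = 0.802.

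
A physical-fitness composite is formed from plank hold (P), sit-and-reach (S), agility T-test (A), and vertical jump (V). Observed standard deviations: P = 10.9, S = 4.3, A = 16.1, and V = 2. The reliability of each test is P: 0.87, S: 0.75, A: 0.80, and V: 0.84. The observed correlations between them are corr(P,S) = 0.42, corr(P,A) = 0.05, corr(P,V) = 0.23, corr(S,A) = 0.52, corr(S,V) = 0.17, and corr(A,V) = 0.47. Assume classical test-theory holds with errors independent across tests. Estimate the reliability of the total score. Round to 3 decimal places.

Var(P+S+A+V) = 10.9² + 4.3² + 16.1² + 2² + 2·[10.9·4.3·0.42 + 10.9·16.1·0.05 + 10.9·2·0.23 + 4.3·16.1·0.52 + 4.3·2·0.17 + 16.1·2·0.47] = 400.51 + 172.139 = 572.649.
Because errors are independent across components, Cov(Tᵢ,Tⱼ) = Cov(Xᵢ,Xⱼ); the off-diagonal part of the true-score variance is the same as above.
True-score variance = [10.9²·0.87 + 4.3²·0.75 + 16.1²·0.80 + 2²·0.84] + 172.139 = 327.96 + 172.139 = 500.099.
Reliability = 500.099 / 572.649 = 0.873.

0.873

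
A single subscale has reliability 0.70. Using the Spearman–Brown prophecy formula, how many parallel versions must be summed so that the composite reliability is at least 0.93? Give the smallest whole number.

k ≥ ρ*(1−ρ₁)/(ρ₁(1−ρ*)) = 0.93·0.30 / (0.70·0.07) = 5.694.
Smallest integer k = 6.

6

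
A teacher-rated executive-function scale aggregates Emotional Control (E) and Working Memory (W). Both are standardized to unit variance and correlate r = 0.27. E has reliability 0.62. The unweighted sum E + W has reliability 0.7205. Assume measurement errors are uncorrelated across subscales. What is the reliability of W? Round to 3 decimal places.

0.670

Var(E+W) = 2 + 2·0.27 = 2.540.
True-score variance = ρ_E + ρ_W + 2·0.27, so 0.7205 = (0.62 + ρ_W + 0.54) / 2.540.
ρ_W = 0.7205·2.540 − 0.62 − 0.54 = 0.670.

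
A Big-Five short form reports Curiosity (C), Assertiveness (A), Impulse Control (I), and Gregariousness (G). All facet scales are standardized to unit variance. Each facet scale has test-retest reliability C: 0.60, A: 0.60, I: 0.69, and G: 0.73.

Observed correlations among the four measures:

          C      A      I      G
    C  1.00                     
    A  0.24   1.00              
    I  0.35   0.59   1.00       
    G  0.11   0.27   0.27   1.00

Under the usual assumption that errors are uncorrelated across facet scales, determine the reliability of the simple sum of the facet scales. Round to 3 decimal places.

0.820

Var(C+A+I+G) = 4 + 2·[0.24 + 0.35 + 0.11 + 0.59 + 0.27 + 0.27] = 4 + 3.66 = 7.66.
Under uncorrelated errors the observed covariances equal the true-score covariances, so only the own-variance terms attenuate.
True-score variance = [0.60 + 0.60 + 0.69 + 0.73] + 3.66 = 2.62 + 3.66 = 6.28.
Reliability = 6.28 / 7.66 = 0.820.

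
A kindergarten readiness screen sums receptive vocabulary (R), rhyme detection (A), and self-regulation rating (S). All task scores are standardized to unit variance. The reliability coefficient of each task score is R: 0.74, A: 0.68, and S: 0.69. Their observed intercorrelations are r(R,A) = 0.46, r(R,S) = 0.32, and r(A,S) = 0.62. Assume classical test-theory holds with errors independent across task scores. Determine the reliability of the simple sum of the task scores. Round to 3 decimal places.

0.847

Var(R+A+S) = 3 + 2·[0.46 + 0.32 + 0.62] = 3 + 2.8 = 5.8.
Under uncorrelated errors the observed covariances equal the true-score covariances, so only the own-variance terms attenuate.
True-score variance = [0.74 + 0.68 + 0.69] + 2.8 = 2.11 + 2.8 = 4.91.
Reliability = 4.91 / 5.8 = 0.847.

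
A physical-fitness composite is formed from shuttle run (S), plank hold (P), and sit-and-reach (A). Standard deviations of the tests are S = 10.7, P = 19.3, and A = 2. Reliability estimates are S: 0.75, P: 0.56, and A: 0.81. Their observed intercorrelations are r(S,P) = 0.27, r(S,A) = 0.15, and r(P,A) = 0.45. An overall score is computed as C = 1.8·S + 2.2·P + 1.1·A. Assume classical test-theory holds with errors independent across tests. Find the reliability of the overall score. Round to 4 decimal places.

0.6736

Var(C) = 1.8²·10.7² + 2.2²·19.3² + 1.1²·2² + 2·[3.96·10.7·19.3·0.27 + 1.98·10.7·2·0.15 + 2.42·19.3·2·0.45] = 2178.64 + 538.383 = 2717.02.
With uncorrelated errors the cross-covariances are all true-score covariance, so they carry over unchanged; only the diagonal terms shrink to ρᵢσᵢ².
True-score variance = [1.8²·10.7²·0.75 + 2.2²·19.3²·0.56 + 1.1²·2²·0.81] + 538.383 = 1291.73 + 538.383 = 1830.11.
Reliability = 1830.11 / 2717.02 = 0.6736.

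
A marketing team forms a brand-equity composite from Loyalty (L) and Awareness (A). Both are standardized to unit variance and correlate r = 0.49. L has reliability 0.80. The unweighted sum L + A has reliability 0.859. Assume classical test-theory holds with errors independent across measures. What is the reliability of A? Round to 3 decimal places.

0.780

Var(L+A) = 2 + 2·0.49 = 2.980.
True-score variance = ρ_L + ρ_A + 2·0.49, so 0.859 = (0.80 + ρ_A + 0.98) / 2.980.
ρ_A = 0.859·2.980 − 0.80 − 0.98 = 0.780.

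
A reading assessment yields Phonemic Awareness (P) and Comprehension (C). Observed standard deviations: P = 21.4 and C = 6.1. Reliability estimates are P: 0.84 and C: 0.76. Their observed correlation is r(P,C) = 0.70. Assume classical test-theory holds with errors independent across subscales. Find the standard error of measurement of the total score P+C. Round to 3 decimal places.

Var(total) = 495.17 + 182.756 = 677.926.
True-score variance = 412.966 + 182.756 = 595.722, so reliability = 0.8787.
Error variance = 677.926 − 595.722 = 82.204; SEM = √82.204 = 9.067.

9.067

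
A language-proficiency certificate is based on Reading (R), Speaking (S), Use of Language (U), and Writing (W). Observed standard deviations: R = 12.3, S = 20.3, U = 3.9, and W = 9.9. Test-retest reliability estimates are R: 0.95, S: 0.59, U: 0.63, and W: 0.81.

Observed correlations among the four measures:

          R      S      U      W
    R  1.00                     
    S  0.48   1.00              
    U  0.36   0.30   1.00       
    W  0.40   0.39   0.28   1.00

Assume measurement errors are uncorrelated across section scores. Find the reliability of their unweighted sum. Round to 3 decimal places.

Var(R+S+U+W) = 12.3² + 20.3² + 3.9² + 9.9² + 2·[12.3·20.3·0.48 + 12.3·3.9·0.36 + 12.3·9.9·0.40 + 20.3·3.9·0.30 + 20.3·9.9·0.39 + 3.9·9.9·0.28] = 676.6 + 597.537 = 1274.14.
Under uncorrelated errors the observed covariances equal the true-score covariances, so only the own-variance terms attenuate.
True-score variance = [12.3²·0.95 + 20.3²·0.59 + 3.9²·0.63 + 9.9²·0.81] + 597.537 = 475.829 + 597.537 = 1073.37.
Reliability = 1073.37 / 1274.14 = 0.842.

0.842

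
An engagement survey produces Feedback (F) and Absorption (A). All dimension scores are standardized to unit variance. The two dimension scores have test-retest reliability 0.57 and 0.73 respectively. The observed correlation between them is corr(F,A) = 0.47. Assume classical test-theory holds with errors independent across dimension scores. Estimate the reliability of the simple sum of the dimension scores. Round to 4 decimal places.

Var(F+A) = 2 + 2·[0.47] = 2 + 0.94 = 2.94.
Because errors are independent across components, Cov(Tᵢ,Tⱼ) = Cov(Xᵢ,Xⱼ); the off-diagonal part of the true-score variance is the same as above.
True-score variance = [0.57 + 0.73] + 0.94 = 1.3 + 0.94 = 2.24.
Reliability = 2.24 / 2.94 = 0.7619.

0.7619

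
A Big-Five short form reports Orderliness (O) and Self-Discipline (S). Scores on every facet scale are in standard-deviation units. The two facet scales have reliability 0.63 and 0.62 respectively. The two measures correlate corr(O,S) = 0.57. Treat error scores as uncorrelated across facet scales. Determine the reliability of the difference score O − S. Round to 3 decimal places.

Var(O−S) = 1 + 1 − 2·0.57 = 2 − 1.14 = 0.86.
Because errors are independent across components, Cov(Tᵢ,Tⱼ) = Cov(Xᵢ,Xⱼ); the off-diagonal part of the true-score variance is the same as above.
True-score variance = [0.63 + 0.62] − 1.14 = 1.25 − 1.14 = 0.11.
Reliability = 0.11 / 0.86 = 0.128.

0.128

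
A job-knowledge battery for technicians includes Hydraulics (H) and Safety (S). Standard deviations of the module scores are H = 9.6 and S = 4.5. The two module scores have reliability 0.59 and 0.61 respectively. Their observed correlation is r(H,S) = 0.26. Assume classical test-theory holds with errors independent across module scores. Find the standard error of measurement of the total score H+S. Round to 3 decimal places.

6.759

Var(total) = 112.41 + 22.464 = 134.874.
True-score variance = 66.7269 + 22.464 = 89.1909, so reliability = 0.6613.
Error variance = 134.874 − 89.1909 = 45.6831; SEM = √45.6831 = 6.759.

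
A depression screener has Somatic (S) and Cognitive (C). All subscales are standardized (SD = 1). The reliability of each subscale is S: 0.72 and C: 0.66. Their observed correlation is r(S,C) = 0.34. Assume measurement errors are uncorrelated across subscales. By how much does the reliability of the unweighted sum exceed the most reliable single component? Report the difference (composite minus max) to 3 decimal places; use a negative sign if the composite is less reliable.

Var(sum) = 2 + 0.68 = 2.68; true-score variance = 1.38 + 0.68 = 2.06; composite reliability = 0.7687.
Max component reliability = 0.7200.
Difference = 0.7687 − 0.7200 = 0.049.

0.049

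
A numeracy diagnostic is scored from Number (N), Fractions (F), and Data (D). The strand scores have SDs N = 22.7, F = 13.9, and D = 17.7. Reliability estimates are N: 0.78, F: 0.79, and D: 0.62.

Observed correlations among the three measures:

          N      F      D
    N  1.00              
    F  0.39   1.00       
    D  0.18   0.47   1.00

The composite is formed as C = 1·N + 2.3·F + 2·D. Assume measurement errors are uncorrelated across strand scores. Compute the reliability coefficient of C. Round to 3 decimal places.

Var(C) = 22.7² + 2.3²·13.9² + 2²·17.7² + 2·[2.3·22.7·13.9·0.39 + 2·22.7·17.7·0.18 + 4.6·13.9·17.7·0.47] = 2790.53 + 1919.18 = 4709.71.
Under uncorrelated errors the observed covariances equal the true-score covariances, so only the own-variance terms attenuate.
True-score variance = [22.7²·0.78 + 2.3²·13.9²·0.79 + 2²·17.7²·0.62] + 1919.18 = 1986.33 + 1919.18 = 3905.51.
Reliability = 3905.51 / 4709.71 = 0.829.

0.829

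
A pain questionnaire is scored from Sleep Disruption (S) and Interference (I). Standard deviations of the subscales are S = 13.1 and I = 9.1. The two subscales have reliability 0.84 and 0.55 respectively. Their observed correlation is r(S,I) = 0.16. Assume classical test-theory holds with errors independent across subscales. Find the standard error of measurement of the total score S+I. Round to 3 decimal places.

8.045

Var(total) = 254.42 + 38.1472 = 292.567.
True-score variance = 189.698 + 38.1472 = 227.845, so reliability = 0.7788.
Error variance = 292.567 − 227.845 = 64.7221; SEM = √64.7221 = 8.045.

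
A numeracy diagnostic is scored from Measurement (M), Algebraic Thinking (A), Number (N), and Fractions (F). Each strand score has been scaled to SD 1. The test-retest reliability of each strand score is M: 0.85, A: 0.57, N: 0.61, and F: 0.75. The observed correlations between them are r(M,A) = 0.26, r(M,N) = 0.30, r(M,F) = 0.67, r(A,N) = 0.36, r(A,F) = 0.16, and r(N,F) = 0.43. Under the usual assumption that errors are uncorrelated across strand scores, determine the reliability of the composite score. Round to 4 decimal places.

Var(M+A+N+F) = 4 + 2·[0.26 + 0.30 + 0.67 + 0.36 + 0.16 + 0.43] = 4 + 4.36 = 8.36.
With uncorrelated errors the cross-covariances are all true-score covariance, so they carry over unchanged; only the diagonal terms shrink to ρᵢσᵢ².
True-score variance = [0.85 + 0.57 + 0.61 + 0.75] + 4.36 = 2.78 + 4.36 = 7.14.
Reliability = 7.14 / 8.36 = 0.8541.

0.8541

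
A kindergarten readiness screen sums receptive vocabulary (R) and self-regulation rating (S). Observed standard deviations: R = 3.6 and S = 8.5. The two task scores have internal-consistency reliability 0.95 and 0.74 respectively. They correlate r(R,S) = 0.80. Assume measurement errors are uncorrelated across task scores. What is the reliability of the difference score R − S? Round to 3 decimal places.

Var(R−S) = 3.6² + 8.5² − 2·3.6·8.5·0.80 = 85.21 − 48.96 = 36.25.
Under uncorrelated errors the observed covariances equal the true-score covariances, so only the own-variance terms attenuate.
True-score variance = [3.6²·0.95 + 8.5²·0.74] − 48.96 = 65.777 − 48.96 = 16.817.
Reliability = 16.817 / 36.25 = 0.464.

0.464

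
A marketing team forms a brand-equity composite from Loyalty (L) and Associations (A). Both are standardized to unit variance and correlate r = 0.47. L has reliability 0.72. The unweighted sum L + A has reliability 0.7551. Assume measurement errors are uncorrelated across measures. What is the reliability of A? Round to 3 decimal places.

Var(L+A) = 2 + 2·0.47 = 2.940.
True-score variance = ρ_L + ρ_A + 2·0.47, so 0.7551 = (0.72 + ρ_A + 0.94) / 2.940.
ρ_A = 0.7551·2.940 − 0.72 − 0.94 = 0.560.

0.560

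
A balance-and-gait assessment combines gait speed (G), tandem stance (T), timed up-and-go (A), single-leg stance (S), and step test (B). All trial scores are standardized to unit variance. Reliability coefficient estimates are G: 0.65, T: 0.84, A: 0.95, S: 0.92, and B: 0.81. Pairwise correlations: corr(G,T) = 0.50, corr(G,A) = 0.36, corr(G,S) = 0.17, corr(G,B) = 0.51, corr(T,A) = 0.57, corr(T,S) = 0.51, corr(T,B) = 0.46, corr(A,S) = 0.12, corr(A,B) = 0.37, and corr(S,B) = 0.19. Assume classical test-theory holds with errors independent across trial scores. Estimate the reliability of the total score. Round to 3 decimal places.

0.934

Var(G+T+A+S+B) = 5 + 2·[0.50 + 0.36 + 0.17 + 0.51 + 0.57 + 0.51 + 0.46 + 0.12 + 0.37 + 0.19] = 5 + 7.52 = 12.52.
Under uncorrelated errors the observed covariances equal the true-score covariances, so only the own-variance terms attenuate.
True-score variance = [0.65 + 0.84 + 0.95 + 0.92 + 0.81] + 7.52 = 4.17 + 7.52 = 11.69.
Reliability = 11.69 / 12.52 = 0.934.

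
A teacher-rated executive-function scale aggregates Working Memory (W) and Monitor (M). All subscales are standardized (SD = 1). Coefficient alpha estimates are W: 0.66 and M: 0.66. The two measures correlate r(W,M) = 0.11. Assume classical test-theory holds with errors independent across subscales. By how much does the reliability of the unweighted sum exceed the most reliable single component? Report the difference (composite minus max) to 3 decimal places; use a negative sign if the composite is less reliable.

0.034

Var(sum) = 2 + 0.22 = 2.22; true-score variance = 1.32 + 0.22 = 1.54; composite reliability = 0.6937.
Max component reliability = 0.6600.
Difference = 0.6937 − 0.6600 = 0.034.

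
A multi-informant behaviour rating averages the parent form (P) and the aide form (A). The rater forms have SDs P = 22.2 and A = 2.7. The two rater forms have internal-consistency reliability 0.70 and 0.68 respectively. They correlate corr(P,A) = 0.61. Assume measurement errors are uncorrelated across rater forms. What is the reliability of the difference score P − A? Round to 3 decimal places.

Var(P−A) = 22.2² + 2.7² − 2·22.2·2.7·0.61 = 500.13 − 73.1268 = 427.003.
Because errors are independent across components, Cov(Tᵢ,Tⱼ) = Cov(Xᵢ,Xⱼ); the off-diagonal part of the true-score variance is the same as above.
True-score variance = [22.2²·0.70 + 2.7²·0.68] − 73.1268 = 349.945 − 73.1268 = 276.818.
Reliability = 276.818 / 427.003 = 0.648.

0.648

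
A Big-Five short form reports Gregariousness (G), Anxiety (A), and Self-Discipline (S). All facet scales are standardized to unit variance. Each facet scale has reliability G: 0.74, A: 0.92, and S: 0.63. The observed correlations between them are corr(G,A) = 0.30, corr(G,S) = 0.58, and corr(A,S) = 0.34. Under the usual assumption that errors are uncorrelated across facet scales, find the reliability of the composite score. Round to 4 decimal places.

0.8695

Var(G+A+S) = 3 + 2·[0.30 + 0.58 + 0.34] = 3 + 2.44 = 5.44.
Under uncorrelated errors the observed covariances equal the true-score covariances, so only the own-variance terms attenuate.
True-score variance = [0.74 + 0.92 + 0.63] + 2.44 = 2.29 + 2.44 = 4.73.
Reliability = 4.73 / 5.44 = 0.8695.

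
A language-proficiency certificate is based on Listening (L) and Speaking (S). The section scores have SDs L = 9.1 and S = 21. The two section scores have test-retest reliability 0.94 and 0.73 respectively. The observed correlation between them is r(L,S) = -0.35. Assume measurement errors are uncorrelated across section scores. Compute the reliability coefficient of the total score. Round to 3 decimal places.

Var(L+S) = 9.1² + 21² + 2·[9.1·21·(-0.35)] = 523.81 − 133.77 = 390.04.
Because errors are independent across components, Cov(Tᵢ,Tⱼ) = Cov(Xᵢ,Xⱼ); the off-diagonal part of the true-score variance is the same as above.
True-score variance = [9.1²·0.94 + 21²·0.73] − 133.77 = 399.771 − 133.77 = 266.001.
Reliability = 266.001 / 390.04 = 0.682.

0.682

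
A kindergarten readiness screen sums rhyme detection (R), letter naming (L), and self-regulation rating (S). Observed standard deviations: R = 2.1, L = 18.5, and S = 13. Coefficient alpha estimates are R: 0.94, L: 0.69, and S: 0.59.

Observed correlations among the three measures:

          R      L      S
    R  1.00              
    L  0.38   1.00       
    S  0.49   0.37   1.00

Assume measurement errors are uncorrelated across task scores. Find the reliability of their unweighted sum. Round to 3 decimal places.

Var(R+L+S) = 2.1² + 18.5² + 13² + 2·[2.1·18.5·0.38 + 2.1·13·0.49 + 18.5·13·0.37] = 515.66 + 234.25 = 749.91.
Because errors are independent across components, Cov(Tᵢ,Tⱼ) = Cov(Xᵢ,Xⱼ); the off-diagonal part of the true-score variance is the same as above.
True-score variance = [2.1²·0.94 + 18.5²·0.69 + 13²·0.59] + 234.25 = 340.008 + 234.25 = 574.258.
Reliability = 574.258 / 749.91 = 0.766.

0.766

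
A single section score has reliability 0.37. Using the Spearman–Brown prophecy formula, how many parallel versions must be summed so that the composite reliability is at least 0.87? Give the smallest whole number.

12

k ≥ ρ*(1−ρ₁)/(ρ₁(1−ρ*)) = 0.87·0.63 / (0.37·0.13) = 11.395.
Smallest integer k = 12.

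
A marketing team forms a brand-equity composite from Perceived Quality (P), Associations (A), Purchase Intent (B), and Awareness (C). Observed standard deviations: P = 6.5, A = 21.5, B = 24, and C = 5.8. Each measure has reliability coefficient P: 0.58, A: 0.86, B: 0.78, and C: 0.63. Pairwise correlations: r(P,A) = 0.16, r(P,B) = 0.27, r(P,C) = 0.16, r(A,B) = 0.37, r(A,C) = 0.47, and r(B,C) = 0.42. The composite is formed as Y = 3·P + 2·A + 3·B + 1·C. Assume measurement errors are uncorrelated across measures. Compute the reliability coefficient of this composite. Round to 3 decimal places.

0.862

Var(Y) = 3²·6.5² + 2²·21.5² + 3²·24² + 5.8² + 2·[6·6.5·21.5·0.16 + 9·6.5·24·0.27 + 3·6.5·5.8·0.16 + 6·21.5·24·0.37 + 2·21.5·5.8·0.47 + 3·24·5.8·0.42] = 7446.89 + 3938.93 = 11385.8.
Under uncorrelated errors the observed covariances equal the true-score covariances, so only the own-variance terms attenuate.
True-score variance = [3²·6.5²·0.58 + 2²·21.5²·0.86 + 3²·24²·0.78 + 5.8²·0.63] + 3938.93 = 5875.4 + 3938.93 = 9814.33.
Reliability = 9814.33 / 11385.8 = 0.862.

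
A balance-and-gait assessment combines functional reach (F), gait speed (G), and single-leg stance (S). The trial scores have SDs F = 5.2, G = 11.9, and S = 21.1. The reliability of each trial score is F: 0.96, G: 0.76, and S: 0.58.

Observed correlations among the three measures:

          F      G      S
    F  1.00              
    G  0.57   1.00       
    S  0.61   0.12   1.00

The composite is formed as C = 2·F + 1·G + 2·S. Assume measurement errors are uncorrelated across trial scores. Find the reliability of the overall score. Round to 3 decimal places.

Var(C) = 2²·5.2² + 11.9² + 2²·21.1² + 2·[2·5.2·11.9·0.57 + 4·5.2·21.1·0.61 + 2·11.9·21.1·0.12] = 2030.61 + 797.043 = 2827.65.
With uncorrelated errors the cross-covariances are all true-score covariance, so they carry over unchanged; only the diagonal terms shrink to ρᵢσᵢ².
True-score variance = [2²·5.2²·0.96 + 11.9²·0.76 + 2²·21.1²·0.58] + 797.043 = 1244.34 + 797.043 = 2041.39.
Reliability = 2041.39 / 2827.65 = 0.722.

0.722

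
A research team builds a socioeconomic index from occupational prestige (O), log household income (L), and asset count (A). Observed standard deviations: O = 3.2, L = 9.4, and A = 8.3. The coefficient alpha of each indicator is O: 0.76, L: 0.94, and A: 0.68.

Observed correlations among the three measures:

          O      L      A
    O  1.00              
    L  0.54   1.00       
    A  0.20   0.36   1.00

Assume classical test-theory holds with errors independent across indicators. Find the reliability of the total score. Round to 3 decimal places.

0.888

Var(O+L+A) = 3.2² + 9.4² + 8.3² + 2·[3.2·9.4·0.54 + 3.2·8.3·0.20 + 9.4·8.3·0.36] = 167.49 + 99.2848 = 266.775.
Under uncorrelated errors the observed covariances equal the true-score covariances, so only the own-variance terms attenuate.
True-score variance = [3.2²·0.76 + 9.4²·0.94 + 8.3²·0.68] + 99.2848 = 137.686 + 99.2848 = 236.971.
Reliability = 236.971 / 266.775 = 0.888.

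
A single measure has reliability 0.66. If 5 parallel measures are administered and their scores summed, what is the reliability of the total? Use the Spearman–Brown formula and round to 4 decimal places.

ρ_k = kρ / (1 + (k−1)ρ) = 5·0.66 / (1 + 4·0.66) = 3.300 / 3.640 = 0.9066.

0.9066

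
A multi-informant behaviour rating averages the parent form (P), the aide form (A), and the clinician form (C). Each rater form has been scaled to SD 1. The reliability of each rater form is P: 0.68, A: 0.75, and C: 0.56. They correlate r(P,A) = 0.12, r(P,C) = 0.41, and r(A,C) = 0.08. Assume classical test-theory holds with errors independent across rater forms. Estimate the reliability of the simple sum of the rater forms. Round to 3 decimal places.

Var(P+A+C) = 3 + 2·[0.12 + 0.41 + 0.08] = 3 + 1.22 = 4.22.
Because errors are independent across components, Cov(Tᵢ,Tⱼ) = Cov(Xᵢ,Xⱼ); the off-diagonal part of the true-score variance is the same as above.
True-score variance = [0.68 + 0.75 + 0.56] + 1.22 = 1.99 + 1.22 = 3.21.
Reliability = 3.21 / 4.22 = 0.761.

0.761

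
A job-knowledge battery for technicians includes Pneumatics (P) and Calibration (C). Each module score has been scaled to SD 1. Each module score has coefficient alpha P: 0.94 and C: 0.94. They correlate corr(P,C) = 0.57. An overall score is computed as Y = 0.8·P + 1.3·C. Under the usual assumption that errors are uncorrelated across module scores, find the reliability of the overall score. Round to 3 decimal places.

0.960

Var(Y) = 0.8² + 1.3² + 2·[1.04·0.57] = 2.33 + 1.1856 = 3.5156.
With uncorrelated errors the cross-covariances are all true-score covariance, so they carry over unchanged; only the diagonal terms shrink to ρᵢσᵢ².
True-score variance = [0.8²·0.94 + 1.3²·0.94] + 1.1856 = 2.1902 + 1.1856 = 3.3758.
Reliability = 3.3758 / 3.5156 = 0.960.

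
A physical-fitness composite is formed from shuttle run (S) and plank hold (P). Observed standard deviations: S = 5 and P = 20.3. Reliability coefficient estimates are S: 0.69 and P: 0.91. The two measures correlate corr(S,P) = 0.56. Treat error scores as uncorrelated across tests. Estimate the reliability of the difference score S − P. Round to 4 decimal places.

0.8614

Var(S−P) = 5² + 20.3² − 2·5·20.3·0.56 = 437.09 − 113.68 = 323.41.
With uncorrelated errors the cross-covariances are all true-score covariance, so they carry over unchanged; only the diagonal terms shrink to ρᵢσᵢ².
True-score variance = [5²·0.69 + 20.3²·0.91] − 113.68 = 392.252 − 113.68 = 278.572.
Reliability = 278.572 / 323.41 = 0.8614.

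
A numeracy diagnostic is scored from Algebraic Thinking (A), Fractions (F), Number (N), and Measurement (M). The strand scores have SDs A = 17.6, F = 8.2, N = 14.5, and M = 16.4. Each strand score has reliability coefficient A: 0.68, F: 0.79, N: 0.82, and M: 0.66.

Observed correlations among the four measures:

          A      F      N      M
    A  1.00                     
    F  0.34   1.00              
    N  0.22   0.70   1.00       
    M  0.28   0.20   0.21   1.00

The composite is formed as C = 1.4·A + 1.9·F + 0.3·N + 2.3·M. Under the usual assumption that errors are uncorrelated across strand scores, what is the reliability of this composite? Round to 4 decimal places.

Var(C) = 1.4²·17.6² + 1.9²·8.2² + 0.3²·14.5² + 2.3²·16.4² + 2·[2.66·17.6·8.2·0.34 + 0.42·17.6·14.5·0.22 + 3.22·17.6·16.4·0.28 + 0.57·8.2·14.5·0.70 + 4.37·8.2·16.4·0.20 + 0.69·14.5·16.4·0.21] = 2291.59 + 1227.55 = 3519.14.
Because errors are independent across components, Cov(Tᵢ,Tⱼ) = Cov(Xᵢ,Xⱼ); the off-diagonal part of the true-score variance is the same as above.
True-score variance = [1.4²·17.6²·0.68 + 1.9²·8.2²·0.79 + 0.3²·14.5²·0.82 + 2.3²·16.4²·0.66] + 1227.55 = 1559.17 + 1227.55 = 2786.72.
Reliability = 2786.72 / 3519.14 = 0.7919.

0.7919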